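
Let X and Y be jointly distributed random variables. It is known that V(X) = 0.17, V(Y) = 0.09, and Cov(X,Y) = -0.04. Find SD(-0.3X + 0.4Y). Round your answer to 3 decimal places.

V(-0.3X + 0.4Y) = (-0.3)²·V(X) + (0.4)²·V(Y) + 2·(-0.3)·(0.4)·Cov(X,Y)
= 0.09·0.17 + 0.16·0.09 + -0.24·-0.04 = 0.0393
SD(-0.3X + 0.4Y) = √0.0393 ≈ 0.198

0.198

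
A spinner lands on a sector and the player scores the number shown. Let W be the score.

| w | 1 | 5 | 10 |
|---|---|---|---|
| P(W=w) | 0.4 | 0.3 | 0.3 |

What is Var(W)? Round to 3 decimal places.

13.890

E[W] = (1)(0.4) + (5)(0.3) + (10)(0.3) = 4.9
E[W²] = (1)²(0.4) + (5)²(0.3) + (10)²(0.3) = 37.9
Var(W) = E[W²] − (E[W])² = 37.9 − (4.9)² = 13.89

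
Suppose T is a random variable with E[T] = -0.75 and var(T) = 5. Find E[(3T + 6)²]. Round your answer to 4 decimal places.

59.0625

E[3T + 6] = 3·-0.75 + 6 = 3.75
var(3T + 6) = (3)²·5 = 45
E[(3T + 6)²] = var((3T + 6)) + (E[(3T + 6)])² = 45 + (3.75)² = 59.0625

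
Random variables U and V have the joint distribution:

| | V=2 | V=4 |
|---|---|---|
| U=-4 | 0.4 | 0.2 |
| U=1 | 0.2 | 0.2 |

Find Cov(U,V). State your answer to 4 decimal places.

0.4000

E[U] = -2,  E[V] = 2.8
E[UV] = -5.2
Cov(U,V) = E[UV] − E[U]E[V] = -5.2 − (-2)(2.8) = 0.4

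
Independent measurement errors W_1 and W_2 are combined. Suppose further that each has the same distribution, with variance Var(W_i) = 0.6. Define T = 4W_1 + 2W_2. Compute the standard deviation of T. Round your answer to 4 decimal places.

By independence, Var(T) = (4)²Var(W_1) + (2)²Var(W_2)
= (4)²·0.6 + (2)²·0.6 = 12
SD(T) = √12 ≈ 3.4641

3.4641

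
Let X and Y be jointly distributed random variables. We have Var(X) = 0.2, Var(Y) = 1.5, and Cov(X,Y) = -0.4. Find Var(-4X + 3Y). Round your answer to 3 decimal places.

26.300

Var(-4X + 3Y) = (-4)²·Var(X) + (3)²·Var(Y) + 2·(-4)·(3)·Cov(X,Y)
= 16·0.2 + 9·1.5 + -24·-0.4 = 26.3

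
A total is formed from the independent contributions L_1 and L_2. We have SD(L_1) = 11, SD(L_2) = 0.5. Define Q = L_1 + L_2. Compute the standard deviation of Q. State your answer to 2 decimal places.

V(L_1) = 121, V(L_2) = 0.25
By independence, V(Q) = (1)²V(L_1) + (1)²V(L_2)
= (1)²·121 + (1)²·0.25 = 121.25
SD(Q) = √121.25 ≈ 11.01

11.01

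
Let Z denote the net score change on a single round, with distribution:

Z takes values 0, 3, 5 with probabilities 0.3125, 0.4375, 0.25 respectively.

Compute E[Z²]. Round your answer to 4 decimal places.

E[Z²] = (0)²(0.3125) + (3)²(0.4375) + (5)²(0.25) = 10.1875

10.1875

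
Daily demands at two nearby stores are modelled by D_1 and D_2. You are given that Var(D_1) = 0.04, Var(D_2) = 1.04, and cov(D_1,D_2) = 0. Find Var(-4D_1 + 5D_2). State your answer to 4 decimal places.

26.6400

Var(-4D_1 + 5D_2) = (-4)²·Var(D_1) + (5)²·Var(D_2) + 2·(-4)·(5)·cov(D_1,D_2)
= 16·0.04 + 25·1.04 + -40·0 = 26.64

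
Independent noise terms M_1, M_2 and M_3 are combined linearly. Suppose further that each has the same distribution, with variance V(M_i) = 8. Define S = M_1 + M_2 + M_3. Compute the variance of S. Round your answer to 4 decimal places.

By independence, V(S) = (1)²V(M_1) + (1)²V(M_2) + (1)²V(M_3)
= (1)²·8 + (1)²·8 + (1)²·8 = 24

24.0000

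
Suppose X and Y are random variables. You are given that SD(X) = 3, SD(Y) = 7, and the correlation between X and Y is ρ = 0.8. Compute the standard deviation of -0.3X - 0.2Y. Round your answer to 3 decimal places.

2.188

V(X) = (3)² = 9;  V(Y) = (7)² = 49
Cov(X,Y) = ρ·SD(X)·SD(Y) = 0.8·3·7 = 16.8
V(-0.3X - 0.2Y) = (-0.3)²·V(X) + (-0.2)²·V(Y) + 2·(-0.3)·(-0.2)·Cov(X,Y)
= 0.09·9 + 0.04·49 + 0.12·16.8 = 4.786
SD(-0.3X - 0.2Y) = √4.786 ≈ 2.188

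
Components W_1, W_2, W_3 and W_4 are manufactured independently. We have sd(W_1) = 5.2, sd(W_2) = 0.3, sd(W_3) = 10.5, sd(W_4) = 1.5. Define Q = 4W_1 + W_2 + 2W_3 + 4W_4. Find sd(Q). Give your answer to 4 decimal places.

30.1617

var(W_1) = 27.04, var(W_2) = 0.09, var(W_3) = 110.25, var(W_4) = 2.25
By independence, var(Q) = (4)²var(W_1) + (1)²var(W_2) + (2)²var(W_3) + (4)²var(W_4)
= (4)²·27.04 + (1)²·0.09 + (2)²·110.25 + (4)²·2.25 = 909.73
sd(Q) = √909.73 ≈ 30.1617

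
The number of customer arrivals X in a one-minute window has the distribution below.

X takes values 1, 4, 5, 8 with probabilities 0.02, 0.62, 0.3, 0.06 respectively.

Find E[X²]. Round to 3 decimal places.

E[X²] = (1)²(0.02) + (4)²(0.62) + (5)²(0.3) + (8)²(0.06) = 21.28

21.280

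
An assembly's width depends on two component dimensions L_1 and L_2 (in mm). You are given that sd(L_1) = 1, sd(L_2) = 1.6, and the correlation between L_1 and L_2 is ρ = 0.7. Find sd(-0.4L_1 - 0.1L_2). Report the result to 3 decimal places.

Var(L_1) = (1)² = 1;  Var(L_2) = (1.6)² = 2.56
cov(L_1,L_2) = ρ·sd(L_1)·sd(L_2) = 0.7·1·1.6 = 1.12
Var(-0.4L_1 - 0.1L_2) = (-0.4)²·Var(L_1) + (-0.1)²·Var(L_2) + 2·(-0.4)·(-0.1)·cov(L_1,L_2)
= 0.16·1 + 0.01·2.56 + 0.08·1.12 = 0.2752
sd(-0.4L_1 - 0.1L_2) = √0.2752 ≈ 0.525

0.525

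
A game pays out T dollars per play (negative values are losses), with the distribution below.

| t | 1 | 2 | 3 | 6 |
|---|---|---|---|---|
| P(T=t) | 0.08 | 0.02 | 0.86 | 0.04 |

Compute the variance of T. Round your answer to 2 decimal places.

E[T] = (1)(0.08) + (2)(0.02) + (3)(0.86) + (6)(0.04) = 2.94
E[T²] = (1)²(0.08) + (2)²(0.02) + (3)²(0.86) + (6)²(0.04) = 9.34
var(T) = E[T²] − (E[T])² = 9.34 − (2.94)² = 0.6964

0.70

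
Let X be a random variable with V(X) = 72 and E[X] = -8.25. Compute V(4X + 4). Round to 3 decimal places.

V(4X + 4) = (4)²·V(X) = 16·72 = 1152

1152.000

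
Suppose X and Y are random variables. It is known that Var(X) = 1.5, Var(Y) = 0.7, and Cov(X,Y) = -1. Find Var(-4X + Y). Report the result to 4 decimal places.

Var(-4X + Y) = (-4)²·Var(X) + (1)²·Var(Y) + 2·(-4)·(1)·Cov(X,Y)
= 16·1.5 + 1·0.7 + -8·-1 = 32.7

32.7000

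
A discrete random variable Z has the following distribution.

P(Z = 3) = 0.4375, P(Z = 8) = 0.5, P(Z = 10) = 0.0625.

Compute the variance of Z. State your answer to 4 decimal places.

6.9336

E[Z] = (3)(0.4375) + (8)(0.5) + (10)(0.0625) = 5.9375
E[Z²] = (3)²(0.4375) + (8)²(0.5) + (10)²(0.0625) = 42.1875
var(Z) = E[Z²] − (E[Z])² = 42.1875 − (5.9375)² = 6.93359375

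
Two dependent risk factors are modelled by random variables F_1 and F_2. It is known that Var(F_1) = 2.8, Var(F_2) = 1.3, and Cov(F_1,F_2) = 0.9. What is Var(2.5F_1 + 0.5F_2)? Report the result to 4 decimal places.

Var(2.5F_1 + 0.5F_2) = (2.5)²·Var(F_1) + (0.5)²·Var(F_2) + 2·(2.5)·(0.5)·Cov(F_1,F_2)
= 6.25·2.8 + 0.25·1.3 + 2.5·0.9 = 20.075

20.0750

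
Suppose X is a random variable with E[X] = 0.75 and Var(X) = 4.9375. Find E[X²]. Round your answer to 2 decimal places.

5.50

E[X²] = Var(X) + (E[X])² = 4.9375 + (0.75)² = 5.5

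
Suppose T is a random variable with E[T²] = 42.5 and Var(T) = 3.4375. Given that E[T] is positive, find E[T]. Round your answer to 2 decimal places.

(E[T])² = E[T²] − Var(T) = 42.5 − 3.4375 = 39.0625
E[T] = √39.0625 = 6.25

6.25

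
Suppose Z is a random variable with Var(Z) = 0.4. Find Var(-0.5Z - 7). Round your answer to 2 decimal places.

0.10

Var(-0.5Z - 7) = (-0.5)²·Var(Z) = 0.25·0.4 = 0.1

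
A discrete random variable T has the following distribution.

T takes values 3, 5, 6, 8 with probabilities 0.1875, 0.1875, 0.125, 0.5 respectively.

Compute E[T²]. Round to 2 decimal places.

E[T²] = (3)²(0.1875) + (5)²(0.1875) + (6)²(0.125) + (8)²(0.5) = 42.875

42.88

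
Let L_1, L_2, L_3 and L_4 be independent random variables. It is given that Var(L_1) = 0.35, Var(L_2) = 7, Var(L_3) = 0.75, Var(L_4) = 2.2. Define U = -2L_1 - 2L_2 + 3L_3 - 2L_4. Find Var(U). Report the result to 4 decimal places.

By independence, Var(U) = (-2)²Var(L_1) + (-2)²Var(L_2) + (3)²Var(L_3) + (-2)²Var(L_4)
= (-2)²·0.35 + (-2)²·7 + (3)²·0.75 + (-2)²·2.2 = 44.95

44.9500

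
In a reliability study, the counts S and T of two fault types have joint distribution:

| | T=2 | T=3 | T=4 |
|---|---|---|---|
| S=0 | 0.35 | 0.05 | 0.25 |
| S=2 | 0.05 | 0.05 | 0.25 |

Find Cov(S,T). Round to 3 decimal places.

0.330

E[S] = 0.7,  E[T] = 3.1
E[ST] = 2.5
Cov(S,T) = E[ST] − E[S]E[T] = 2.5 − (0.7)(3.1) = 0.33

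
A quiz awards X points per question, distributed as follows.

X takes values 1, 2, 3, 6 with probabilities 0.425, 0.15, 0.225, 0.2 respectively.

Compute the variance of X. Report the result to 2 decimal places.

E[X] = (1)(0.425) + (2)(0.15) + (3)(0.225) + (6)(0.2) = 2.6
E[X²] = (1)²(0.425) + (2)²(0.15) + (3)²(0.225) + (6)²(0.2) = 10.25
Var(X) = E[X²] − (E[X])² = 10.25 − (2.6)² = 3.49

3.49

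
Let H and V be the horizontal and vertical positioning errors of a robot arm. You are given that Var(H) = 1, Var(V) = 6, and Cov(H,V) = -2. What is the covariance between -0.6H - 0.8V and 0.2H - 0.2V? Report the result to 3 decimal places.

0.920

Cov(-0.6H - 0.8V, 0.2H - 0.2V) = (-0.6)(0.2)Var(H) + (-0.8)(-0.2)Var(V) + [(-0.6)(-0.2) + (-0.8)(0.2)]Cov(H,V)
= -0.12·1 + 0.16·6 + -0.04·-2 = 0.92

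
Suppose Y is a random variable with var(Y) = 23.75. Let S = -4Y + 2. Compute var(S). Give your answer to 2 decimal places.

380.00

var(-4Y + 2) = (-4)²·var(Y) = 16·23.75 = 380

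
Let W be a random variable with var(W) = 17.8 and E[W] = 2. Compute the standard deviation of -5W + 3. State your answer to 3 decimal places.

21.095

var(-5W + 3) = (-5)²·17.8 = 445
sd(-5W + 3) = √445 ≈ 21.095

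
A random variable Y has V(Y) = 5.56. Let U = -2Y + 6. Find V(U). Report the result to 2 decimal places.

V(-2Y + 6) = (-2)²·V(Y) = 4·5.56 = 22.24

22.24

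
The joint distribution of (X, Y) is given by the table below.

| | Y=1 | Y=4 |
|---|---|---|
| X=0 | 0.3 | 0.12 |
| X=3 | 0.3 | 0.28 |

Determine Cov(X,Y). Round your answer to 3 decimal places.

0.432

E[X] = 1.74,  E[Y] = 2.2
E[XY] = 4.26
Cov(X,Y) = E[XY] − E[X]E[Y] = 4.26 − (1.74)(2.2) = 0.432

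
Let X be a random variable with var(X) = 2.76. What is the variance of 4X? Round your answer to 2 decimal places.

44.16

var(4X) = (4)²·var(X) = 16·2.76 = 44.16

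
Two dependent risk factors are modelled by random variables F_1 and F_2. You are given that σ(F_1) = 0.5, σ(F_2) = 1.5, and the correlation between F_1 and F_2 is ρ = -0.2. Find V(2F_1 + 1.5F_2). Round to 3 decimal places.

V(F_1) = (0.5)² = 0.25;  V(F_2) = (1.5)² = 2.25
cov(F_1,F_2) = ρ·σ(F_1)·σ(F_2) = -0.2·0.5·1.5 = -0.15
V(2F_1 + 1.5F_2) = (2)²·V(F_1) + (1.5)²·V(F_2) + 2·(2)·(1.5)·cov(F_1,F_2)
= 4·0.25 + 2.25·2.25 + 6·-0.15 = 5.1625

5.163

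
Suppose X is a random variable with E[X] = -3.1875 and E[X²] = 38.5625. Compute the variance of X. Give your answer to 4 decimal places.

var(X) = 38.5625 − (-3.1875)² = 28.40234375

28.4023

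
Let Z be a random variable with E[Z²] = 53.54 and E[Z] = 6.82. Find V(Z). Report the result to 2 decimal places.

V(Z) = 53.54 − (6.82)² = 7.0276

7.03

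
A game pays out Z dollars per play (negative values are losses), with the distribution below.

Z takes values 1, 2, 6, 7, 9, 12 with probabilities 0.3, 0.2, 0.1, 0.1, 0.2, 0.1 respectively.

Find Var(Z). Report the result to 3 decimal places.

15.200

E[Z] = (1)(0.3) + (2)(0.2) + (6)(0.1) + (7)(0.1) + (9)(0.2) + (12)(0.1) = 5
E[Z²] = (1)²(0.3) + (2)²(0.2) + (6)²(0.1) + (7)²(0.1) + (9)²(0.2) + (12)²(0.1) = 40.2
Var(Z) = E[Z²] − (E[Z])² = 40.2 − (5)² = 15.2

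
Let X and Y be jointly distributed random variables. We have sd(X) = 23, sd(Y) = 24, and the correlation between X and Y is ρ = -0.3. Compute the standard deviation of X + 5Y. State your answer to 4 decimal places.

var(X) = (23)² = 529;  var(Y) = (24)² = 576
Cov(X,Y) = ρ·sd(X)·sd(Y) = -0.3·23·24 = -165.6
var(X + 5Y) = (1)²·var(X) + (5)²·var(Y) + 2·(1)·(5)·Cov(X,Y)
= 1·529 + 25·576 + 10·-165.6 = 13273
sd(X + 5Y) = √13273 ≈ 115.2085

115.2085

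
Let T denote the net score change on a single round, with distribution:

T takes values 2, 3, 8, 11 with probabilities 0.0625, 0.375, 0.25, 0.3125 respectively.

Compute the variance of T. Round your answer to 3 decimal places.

12.715

E[T] = (2)(0.0625) + (3)(0.375) + (8)(0.25) + (11)(0.3125) = 6.6875
E[T²] = (2)²(0.0625) + (3)²(0.375) + (8)²(0.25) + (11)²(0.3125) = 57.4375
Var(T) = E[T²] − (E[T])² = 57.4375 − (6.6875)² = 12.71484375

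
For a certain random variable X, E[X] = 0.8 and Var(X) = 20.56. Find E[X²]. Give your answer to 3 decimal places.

21.200

E[X²] = Var(X) + (E[X])² = 20.56 + (0.8)² = 21.2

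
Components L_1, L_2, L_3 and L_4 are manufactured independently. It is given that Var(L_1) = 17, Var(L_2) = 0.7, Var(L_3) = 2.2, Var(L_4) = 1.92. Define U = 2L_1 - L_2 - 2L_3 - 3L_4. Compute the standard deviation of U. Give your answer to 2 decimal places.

9.74

By independence, Var(U) = (2)²Var(L_1) + (-1)²Var(L_2) + (-2)²Var(L_3) + (-3)²Var(L_4)
= (2)²·17 + (-1)²·0.7 + (-2)²·2.2 + (-3)²·1.92 = 94.78
σ(U) = √94.78 ≈ 9.74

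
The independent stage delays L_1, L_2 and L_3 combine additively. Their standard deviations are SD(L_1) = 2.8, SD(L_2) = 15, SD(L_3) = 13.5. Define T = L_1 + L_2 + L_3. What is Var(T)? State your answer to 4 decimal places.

415.0900

Var(L_1) = 7.84, Var(L_2) = 225, Var(L_3) = 182.25
By independence, Var(T) = (1)²Var(L_1) + (1)²Var(L_2) + (1)²Var(L_3)
= (1)²·7.84 + (1)²·225 + (1)²·182.25 = 415.09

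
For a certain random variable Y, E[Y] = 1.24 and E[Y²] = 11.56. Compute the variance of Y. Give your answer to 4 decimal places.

var(Y) = 11.56 − (1.24)² = 10.0224

10.0224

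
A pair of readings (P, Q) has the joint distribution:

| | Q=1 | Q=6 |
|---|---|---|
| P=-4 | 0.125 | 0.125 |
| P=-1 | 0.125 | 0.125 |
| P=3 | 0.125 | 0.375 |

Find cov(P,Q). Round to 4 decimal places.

E[P] = 0.25,  E[Q] = 4.125
E[PQ] = 2.75
cov(P,Q) = E[PQ] − E[P]E[Q] = 2.75 − (0.25)(4.125) = 1.71875

1.7188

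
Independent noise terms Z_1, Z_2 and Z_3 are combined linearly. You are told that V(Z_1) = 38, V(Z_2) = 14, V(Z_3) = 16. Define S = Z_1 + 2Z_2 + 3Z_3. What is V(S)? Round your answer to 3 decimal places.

By independence, V(S) = (1)²V(Z_1) + (2)²V(Z_2) + (3)²V(Z_3)
= (1)²·38 + (2)²·14 + (3)²·16 = 238

238.000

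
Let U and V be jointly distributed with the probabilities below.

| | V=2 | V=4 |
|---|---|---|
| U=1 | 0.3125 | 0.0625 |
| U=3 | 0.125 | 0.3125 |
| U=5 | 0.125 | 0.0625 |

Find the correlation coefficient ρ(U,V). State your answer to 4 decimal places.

0.2277

E[U] = 2.625,  E[V] = 2.875
E[UV] = 7.875
cov(U,V) = E[UV] − E[U]E[V] = 7.875 − (2.625)(2.875) = 0.328125
var(U) = 2.109375,  var(V) = 0.984375
ρ = 0.328125 / √(2.109375·0.984375) ≈ 0.2277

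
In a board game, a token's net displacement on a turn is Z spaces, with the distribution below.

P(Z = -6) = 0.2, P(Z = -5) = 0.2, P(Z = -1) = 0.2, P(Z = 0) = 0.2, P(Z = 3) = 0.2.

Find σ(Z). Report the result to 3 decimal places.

3.311

E[Z] = (-6)(0.2) + (-5)(0.2) + (-1)(0.2) + (0)(0.2) + (3)(0.2) = -1.8
E[Z²] = (-6)²(0.2) + (-5)²(0.2) + (-1)²(0.2) + (0)²(0.2) + (3)²(0.2) = 14.2
var(Z) = E[Z²] − (E[Z])² = 14.2 − (-1.8)² = 10.96
σ(Z) = √10.96 ≈ 3.311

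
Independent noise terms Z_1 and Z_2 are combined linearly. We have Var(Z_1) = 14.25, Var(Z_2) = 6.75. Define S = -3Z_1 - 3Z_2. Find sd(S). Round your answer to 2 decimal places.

By independence, Var(S) = (-3)²Var(Z_1) + (-3)²Var(Z_2)
= (-3)²·14.25 + (-3)²·6.75 = 189
sd(S) = √189 ≈ 13.75

13.75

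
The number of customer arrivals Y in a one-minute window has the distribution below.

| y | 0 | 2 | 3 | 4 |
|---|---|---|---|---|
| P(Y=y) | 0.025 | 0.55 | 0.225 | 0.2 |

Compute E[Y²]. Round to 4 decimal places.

E[Y²] = (0)²(0.025) + (2)²(0.55) + (3)²(0.225) + (4)²(0.2) = 7.425

7.4250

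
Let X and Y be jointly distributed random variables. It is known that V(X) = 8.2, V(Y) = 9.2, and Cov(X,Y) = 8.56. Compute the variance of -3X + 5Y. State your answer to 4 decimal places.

V(-3X + 5Y) = (-3)²·V(X) + (5)²·V(Y) + 2·(-3)·(5)·Cov(X,Y)
= 9·8.2 + 25·9.2 + -30·8.56 = 47

47.0000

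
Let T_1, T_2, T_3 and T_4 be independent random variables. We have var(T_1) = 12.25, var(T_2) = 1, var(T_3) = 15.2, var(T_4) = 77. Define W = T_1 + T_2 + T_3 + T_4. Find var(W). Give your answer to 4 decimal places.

By independence, var(W) = (1)²var(T_1) + (1)²var(T_2) + (1)²var(T_3) + (1)²var(T_4)
= (1)²·12.25 + (1)²·1 + (1)²·15.2 + (1)²·77 = 105.45

105.4500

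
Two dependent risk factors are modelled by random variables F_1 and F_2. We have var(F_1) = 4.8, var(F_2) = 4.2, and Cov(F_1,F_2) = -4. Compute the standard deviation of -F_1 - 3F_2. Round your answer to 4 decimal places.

4.3128

var(-F_1 - 3F_2) = (-1)²·var(F_1) + (-3)²·var(F_2) + 2·(-1)·(-3)·Cov(F_1,F_2)
= 1·4.8 + 9·4.2 + 6·-4 = 18.6
SD(-F_1 - 3F_2) = √18.6 ≈ 4.3128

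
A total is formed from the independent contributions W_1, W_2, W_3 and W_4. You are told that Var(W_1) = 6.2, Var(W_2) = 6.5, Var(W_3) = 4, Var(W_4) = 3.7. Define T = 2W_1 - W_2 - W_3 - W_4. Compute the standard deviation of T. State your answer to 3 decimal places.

6.245

By independence, Var(T) = (2)²Var(W_1) + (-1)²Var(W_2) + (-1)²Var(W_3) + (-1)²Var(W_4)
= (2)²·6.2 + (-1)²·6.5 + (-1)²·4 + (-1)²·3.7 = 39
SD(T) = √39 ≈ 6.245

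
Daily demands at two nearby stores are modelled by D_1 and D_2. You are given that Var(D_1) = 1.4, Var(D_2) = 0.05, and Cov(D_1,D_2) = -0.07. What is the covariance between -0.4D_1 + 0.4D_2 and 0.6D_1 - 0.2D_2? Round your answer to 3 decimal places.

-0.362

Cov(-0.4D_1 + 0.4D_2, 0.6D_1 - 0.2D_2) = (-0.4)(0.6)Var(D_1) + (0.4)(-0.2)Var(D_2) + [(-0.4)(-0.2) + (0.4)(0.6)]Cov(D_1,D_2)
= -0.24·1.4 + -0.08·0.05 + 0.32·-0.07 = -0.3624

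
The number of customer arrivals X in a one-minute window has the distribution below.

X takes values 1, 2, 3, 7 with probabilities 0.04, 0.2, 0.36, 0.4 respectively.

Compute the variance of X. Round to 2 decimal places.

5.02

E[X] = (1)(0.04) + (2)(0.2) + (3)(0.36) + (7)(0.4) = 4.32
E[X²] = (1)²(0.04) + (2)²(0.2) + (3)²(0.36) + (7)²(0.4) = 23.68
Var(X) = E[X²] − (E[X])² = 23.68 − (4.32)² = 5.0176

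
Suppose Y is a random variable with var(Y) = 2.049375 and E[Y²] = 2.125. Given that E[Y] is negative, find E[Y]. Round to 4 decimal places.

-0.2750

(E[Y])² = E[Y²] − var(Y) = 2.125 − 2.049375 = 0.075625
E[Y] = −√0.075625 = -0.275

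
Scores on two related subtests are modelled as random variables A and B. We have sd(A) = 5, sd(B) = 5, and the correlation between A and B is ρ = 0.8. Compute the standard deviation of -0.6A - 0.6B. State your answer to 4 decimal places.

Var(A) = (5)² = 25;  Var(B) = (5)² = 25
cov(A,B) = ρ·sd(A)·sd(B) = 0.8·5·5 = 20
Var(-0.6A - 0.6B) = (-0.6)²·Var(A) + (-0.6)²·Var(B) + 2·(-0.6)·(-0.6)·cov(A,B)
= 0.36·25 + 0.36·25 + 0.72·20 = 32.4
sd(-0.6A - 0.6B) = √32.4 ≈ 5.6921

5.6921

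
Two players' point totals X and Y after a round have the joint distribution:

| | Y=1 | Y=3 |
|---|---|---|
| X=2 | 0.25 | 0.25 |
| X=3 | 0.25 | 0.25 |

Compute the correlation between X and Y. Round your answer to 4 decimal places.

0.0000

E[X] = 2.5,  E[Y] = 2
E[XY] = 5
Cov(X,Y) = E[XY] − E[X]E[Y] = 5 − (2.5)(2) = 0
Var(X) = 0.25,  Var(Y) = 1
ρ = 0 / √(0.25·1) ≈ 0.0000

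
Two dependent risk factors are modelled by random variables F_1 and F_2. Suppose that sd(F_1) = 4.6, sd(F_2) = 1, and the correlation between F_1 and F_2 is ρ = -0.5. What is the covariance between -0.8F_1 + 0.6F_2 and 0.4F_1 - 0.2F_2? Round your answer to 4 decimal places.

-7.8112

Var(F_1) = (4.6)² = 21.16;  Var(F_2) = (1)² = 1
cov(F_1,F_2) = ρ·sd(F_1)·sd(F_2) = -0.5·4.6·1 = -2.3
cov(-0.8F_1 + 0.6F_2, 0.4F_1 - 0.2F_2) = (-0.8)(0.4)Var(F_1) + (0.6)(-0.2)Var(F_2) + [(-0.8)(-0.2) + (0.6)(0.4)]cov(F_1,F_2)
= -0.32·21.16 + -0.12·1 + 0.4·-2.3 = -7.8112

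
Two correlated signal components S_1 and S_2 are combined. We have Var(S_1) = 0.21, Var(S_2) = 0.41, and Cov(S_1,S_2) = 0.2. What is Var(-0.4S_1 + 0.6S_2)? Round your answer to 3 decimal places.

0.085

Var(-0.4S_1 + 0.6S_2) = (-0.4)²·Var(S_1) + (0.6)²·Var(S_2) + 2·(-0.4)·(0.6)·Cov(S_1,S_2)
= 0.16·0.21 + 0.36·0.41 + -0.48·0.2 = 0.0852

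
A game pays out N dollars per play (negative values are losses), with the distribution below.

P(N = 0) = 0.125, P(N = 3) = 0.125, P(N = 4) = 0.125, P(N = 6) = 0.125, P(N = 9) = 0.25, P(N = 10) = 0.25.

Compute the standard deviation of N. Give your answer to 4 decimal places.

E[N] = (0)(0.125) + (3)(0.125) + (4)(0.125) + (6)(0.125) + (9)(0.25) + (10)(0.25) = 6.375
E[N²] = (0)²(0.125) + (3)²(0.125) + (4)²(0.125) + (6)²(0.125) + (9)²(0.25) + (10)²(0.25) = 52.875
V(N) = E[N²] − (E[N])² = 52.875 − (6.375)² = 12.234375
sd(N) = √12.234375 ≈ 3.4978

3.4978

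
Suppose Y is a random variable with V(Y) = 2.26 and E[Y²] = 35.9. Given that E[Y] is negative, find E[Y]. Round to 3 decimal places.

-5.800

(E[Y])² = E[Y²] − V(Y) = 35.9 − 2.26 = 33.64
E[Y] = −√33.64 = -5.8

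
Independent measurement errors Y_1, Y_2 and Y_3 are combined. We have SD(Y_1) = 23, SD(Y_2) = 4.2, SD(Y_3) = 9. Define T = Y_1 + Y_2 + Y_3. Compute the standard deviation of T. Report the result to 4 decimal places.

Var(Y_1) = 529, Var(Y_2) = 17.64, Var(Y_3) = 81
By independence, Var(T) = (1)²Var(Y_1) + (1)²Var(Y_2) + (1)²Var(Y_3)
= (1)²·529 + (1)²·17.64 + (1)²·81 = 627.64
SD(T) = √627.64 ≈ 25.0527

25.0527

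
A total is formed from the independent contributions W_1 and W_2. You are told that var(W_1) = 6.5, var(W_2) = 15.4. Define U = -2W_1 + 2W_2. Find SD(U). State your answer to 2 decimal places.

By independence, var(U) = (-2)²var(W_1) + (2)²var(W_2)
= (-2)²·6.5 + (2)²·15.4 = 87.6
SD(U) = √87.6 ≈ 9.36

9.36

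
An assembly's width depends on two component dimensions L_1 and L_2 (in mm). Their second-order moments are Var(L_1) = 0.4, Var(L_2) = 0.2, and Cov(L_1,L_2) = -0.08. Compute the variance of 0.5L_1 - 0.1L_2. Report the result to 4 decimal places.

Var(0.5L_1 - 0.1L_2) = (0.5)²·Var(L_1) + (-0.1)²·Var(L_2) + 2·(0.5)·(-0.1)·Cov(L_1,L_2)
= 0.25·0.4 + 0.01·0.2 + -0.1·-0.08 = 0.11

0.1100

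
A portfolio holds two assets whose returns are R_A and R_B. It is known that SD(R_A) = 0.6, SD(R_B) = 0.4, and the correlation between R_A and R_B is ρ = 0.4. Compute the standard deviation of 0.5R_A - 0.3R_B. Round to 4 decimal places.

0.2750

Var(R_A) = (0.6)² = 0.36;  Var(R_B) = (0.4)² = 0.16
cov(R_A,R_B) = ρ·SD(R_A)·SD(R_B) = 0.4·0.6·0.4 = 0.096
Var(0.5R_A - 0.3R_B) = (0.5)²·Var(R_A) + (-0.3)²·Var(R_B) + 2·(0.5)·(-0.3)·cov(R_A,R_B)
= 0.25·0.36 + 0.09·0.16 + -0.3·0.096 = 0.0756
SD(0.5R_A - 0.3R_B) = √0.0756 ≈ 0.2750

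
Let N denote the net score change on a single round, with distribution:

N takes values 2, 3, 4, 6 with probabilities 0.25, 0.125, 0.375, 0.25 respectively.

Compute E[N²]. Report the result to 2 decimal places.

E[N²] = (2)²(0.25) + (3)²(0.125) + (4)²(0.375) + (6)²(0.25) = 17.125

17.13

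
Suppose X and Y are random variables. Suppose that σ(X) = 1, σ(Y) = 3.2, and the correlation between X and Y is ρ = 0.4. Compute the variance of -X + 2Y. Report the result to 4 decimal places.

36.8400

Var(X) = (1)² = 1;  Var(Y) = (3.2)² = 10.24
Cov(X,Y) = ρ·σ(X)·σ(Y) = 0.4·1·3.2 = 1.28
Var(-X + 2Y) = (-1)²·Var(X) + (2)²·Var(Y) + 2·(-1)·(2)·Cov(X,Y)
= 1·1 + 4·10.24 + -4·1.28 = 36.84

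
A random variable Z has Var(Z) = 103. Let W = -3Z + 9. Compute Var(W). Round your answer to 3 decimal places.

927.000

Var(-3Z + 9) = (-3)²·Var(Z) = 9·103 = 927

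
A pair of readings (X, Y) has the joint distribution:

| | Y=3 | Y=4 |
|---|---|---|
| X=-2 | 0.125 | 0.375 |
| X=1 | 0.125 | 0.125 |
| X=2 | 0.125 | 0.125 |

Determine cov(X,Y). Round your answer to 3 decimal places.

E[X] = -0.25,  E[Y] = 3.625
E[XY] = -1.125
cov(X,Y) = E[XY] − E[X]E[Y] = -1.125 − (-0.25)(3.625) = -0.21875

-0.219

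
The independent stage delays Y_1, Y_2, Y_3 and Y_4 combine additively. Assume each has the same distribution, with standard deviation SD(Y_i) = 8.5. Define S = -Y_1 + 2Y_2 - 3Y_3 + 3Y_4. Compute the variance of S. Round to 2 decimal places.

1661.75

V(Y_i) = (8.5)² = 72.25
By independence, V(S) = (-1)²V(Y_1) + (2)²V(Y_2) + (-3)²V(Y_3) + (3)²V(Y_4)
= (-1)²·72.25 + (2)²·72.25 + (-3)²·72.25 + (3)²·72.25 = 1661.75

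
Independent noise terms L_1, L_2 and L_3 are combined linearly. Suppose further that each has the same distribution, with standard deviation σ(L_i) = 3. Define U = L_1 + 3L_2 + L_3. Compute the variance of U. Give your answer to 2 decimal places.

Var(L_i) = (3)² = 9
By independence, Var(U) = (1)²Var(L_1) + (3)²Var(L_2) + (1)²Var(L_3)
= (1)²·9 + (3)²·9 + (1)²·9 = 99

99.00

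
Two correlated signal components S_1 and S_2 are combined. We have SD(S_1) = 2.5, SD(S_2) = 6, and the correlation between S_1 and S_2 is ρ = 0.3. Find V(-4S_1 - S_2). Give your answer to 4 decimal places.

V(S_1) = (2.5)² = 6.25;  V(S_2) = (6)² = 36
cov(S_1,S_2) = ρ·SD(S_1)·SD(S_2) = 0.3·2.5·6 = 4.5
V(-4S_1 - S_2) = (-4)²·V(S_1) + (-1)²·V(S_2) + 2·(-4)·(-1)·cov(S_1,S_2)
= 16·6.25 + 1·36 + 8·4.5 = 172

172.0000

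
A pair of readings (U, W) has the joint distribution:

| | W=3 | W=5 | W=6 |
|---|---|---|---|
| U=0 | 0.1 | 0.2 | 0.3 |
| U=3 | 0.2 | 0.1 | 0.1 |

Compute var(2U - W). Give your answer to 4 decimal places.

12.8400

E[U] = 1.2,  E[W] = 4.8,  E[UW] = 5.1
var(U) = 3.6 − (1.2)² = 2.16;  var(W) = 24.6 − (4.8)² = 1.56
Cov(U,W) = 5.1 − (1.2)(4.8) = -0.66
var(2U - W) = (2)²·2.16 + (-1)²·1.56 + 2·(2)·(-1)·-0.66 = 12.84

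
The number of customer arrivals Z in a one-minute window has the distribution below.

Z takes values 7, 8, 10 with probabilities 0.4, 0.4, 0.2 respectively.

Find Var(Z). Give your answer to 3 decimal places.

1.200

E[Z] = (7)(0.4) + (8)(0.4) + (10)(0.2) = 8
E[Z²] = (7)²(0.4) + (8)²(0.4) + (10)²(0.2) = 65.2
Var(Z) = E[Z²] − (E[Z])² = 65.2 − (8)² = 1.2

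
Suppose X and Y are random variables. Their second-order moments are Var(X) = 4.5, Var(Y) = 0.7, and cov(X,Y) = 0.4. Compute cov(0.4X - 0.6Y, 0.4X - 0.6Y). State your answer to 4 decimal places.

cov(0.4X - 0.6Y, 0.4X - 0.6Y) = (0.4)(0.4)Var(X) + (-0.6)(-0.6)Var(Y) + [(0.4)(-0.6) + (-0.6)(0.4)]cov(X,Y)
= 0.16·4.5 + 0.36·0.7 + -0.48·0.4 = 0.78

0.7800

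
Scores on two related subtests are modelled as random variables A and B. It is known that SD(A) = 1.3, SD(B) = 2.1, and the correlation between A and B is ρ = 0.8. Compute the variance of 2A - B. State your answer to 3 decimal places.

var(A) = (1.3)² = 1.69;  var(B) = (2.1)² = 4.41
Cov(A,B) = ρ·SD(A)·SD(B) = 0.8·1.3·2.1 = 2.184
var(2A - B) = (2)²·var(A) + (-1)²·var(B) + 2·(2)·(-1)·Cov(A,B)
= 4·1.69 + 1·4.41 + -4·2.184 = 2.434

2.434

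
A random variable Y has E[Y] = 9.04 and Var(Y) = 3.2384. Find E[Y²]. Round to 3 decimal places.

E[Y²] = Var(Y) + (E[Y])² = 3.2384 + (9.04)² = 84.96

84.960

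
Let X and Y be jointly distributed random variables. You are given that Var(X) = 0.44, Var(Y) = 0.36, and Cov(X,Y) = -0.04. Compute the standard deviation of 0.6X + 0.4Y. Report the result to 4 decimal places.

0.4436

Var(0.6X + 0.4Y) = (0.6)²·Var(X) + (0.4)²·Var(Y) + 2·(0.6)·(0.4)·Cov(X,Y)
= 0.36·0.44 + 0.16·0.36 + 0.48·-0.04 = 0.1968
SD(0.6X + 0.4Y) = √0.1968 ≈ 0.4436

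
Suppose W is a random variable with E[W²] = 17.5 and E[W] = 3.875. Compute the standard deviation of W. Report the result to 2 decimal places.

1.58

Var(W) = 17.5 − (3.875)² = 2.484375
sd(W) = √2.484375 ≈ 1.58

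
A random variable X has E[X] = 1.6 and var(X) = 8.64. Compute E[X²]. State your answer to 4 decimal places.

11.2000

E[X²] = var(X) + (E[X])² = 8.64 + (1.6)² = 11.2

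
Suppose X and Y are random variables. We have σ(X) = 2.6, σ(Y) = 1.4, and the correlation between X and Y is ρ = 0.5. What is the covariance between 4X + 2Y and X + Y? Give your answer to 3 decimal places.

41.880

Var(X) = (2.6)² = 6.76;  Var(Y) = (1.4)² = 1.96
Cov(X,Y) = ρ·σ(X)·σ(Y) = 0.5·2.6·1.4 = 1.82
Cov(4X + 2Y, X + Y) = (4)(1)Var(X) + (2)(1)Var(Y) + [(4)(1) + (2)(1)]Cov(X,Y)
= 4·6.76 + 2·1.96 + 6·1.82 = 41.88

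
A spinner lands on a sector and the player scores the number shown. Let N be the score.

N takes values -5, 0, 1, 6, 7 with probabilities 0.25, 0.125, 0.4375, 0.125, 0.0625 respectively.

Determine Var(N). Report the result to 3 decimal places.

E[N] = (-5)(0.25) + (0)(0.125) + (1)(0.4375) + (6)(0.125) + (7)(0.0625) = 0.375
E[N²] = (-5)²(0.25) + (0)²(0.125) + (1)²(0.4375) + (6)²(0.125) + (7)²(0.0625) = 14.25
Var(N) = E[N²] − (E[N])² = 14.25 − (0.375)² = 14.109375

14.109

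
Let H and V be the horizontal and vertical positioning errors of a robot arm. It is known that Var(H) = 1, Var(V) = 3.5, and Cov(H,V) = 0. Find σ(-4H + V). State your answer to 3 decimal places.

4.416

Var(-4H + V) = (-4)²·Var(H) + (1)²·Var(V) + 2·(-4)·(1)·Cov(H,V)
= 16·1 + 1·3.5 + -8·0 = 19.5
σ(-4H + V) = √19.5 ≈ 4.416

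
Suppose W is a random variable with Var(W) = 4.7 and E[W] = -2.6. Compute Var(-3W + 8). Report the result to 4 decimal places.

42.3000

Var(-3W + 8) = (-3)²·Var(W) = 9·4.7 = 42.3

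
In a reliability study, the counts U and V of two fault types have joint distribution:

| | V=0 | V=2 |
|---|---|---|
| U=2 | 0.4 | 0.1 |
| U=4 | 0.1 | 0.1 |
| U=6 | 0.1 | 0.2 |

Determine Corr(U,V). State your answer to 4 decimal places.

E[U] = 3.6,  E[V] = 0.8
E[UV] = 3.6
Cov(U,V) = E[UV] − E[U]E[V] = 3.6 − (3.6)(0.8) = 0.72
Var(U) = 3.04,  Var(V) = 0.96
ρ = 0.72 / √(3.04·0.96) ≈ 0.4215

0.4215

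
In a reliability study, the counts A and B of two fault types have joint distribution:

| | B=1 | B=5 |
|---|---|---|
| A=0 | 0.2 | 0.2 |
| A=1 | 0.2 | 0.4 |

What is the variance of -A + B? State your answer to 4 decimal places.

3.7600

E[A] = 0.6,  E[B] = 3.4,  E[AB] = 2.2
Var(A) = 0.6 − (0.6)² = 0.24;  Var(B) = 15.4 − (3.4)² = 3.84
cov(A,B) = 2.2 − (0.6)(3.4) = 0.16
Var(-A + B) = (-1)²·0.24 + (1)²·3.84 + 2·(-1)·(1)·0.16 = 3.76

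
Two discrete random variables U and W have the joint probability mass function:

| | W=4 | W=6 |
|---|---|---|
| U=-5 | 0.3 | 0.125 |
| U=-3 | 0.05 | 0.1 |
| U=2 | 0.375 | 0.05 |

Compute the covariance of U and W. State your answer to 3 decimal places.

-0.701

E[U] = -1.725,  E[W] = 4.55
E[UW] = -8.55
Cov(U,W) = E[UW] − E[U]E[W] = -8.55 − (-1.725)(4.55) = -0.70125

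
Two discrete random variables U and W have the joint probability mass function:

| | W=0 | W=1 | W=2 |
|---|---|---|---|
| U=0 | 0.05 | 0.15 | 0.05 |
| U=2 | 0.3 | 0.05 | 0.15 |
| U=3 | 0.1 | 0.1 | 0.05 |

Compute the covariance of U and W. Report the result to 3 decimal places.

E[U] = 1.75,  E[W] = 0.8
E[UW] = 1.3
cov(U,W) = E[UW] − E[U]E[W] = 1.3 − (1.75)(0.8) = -0.1

-0.100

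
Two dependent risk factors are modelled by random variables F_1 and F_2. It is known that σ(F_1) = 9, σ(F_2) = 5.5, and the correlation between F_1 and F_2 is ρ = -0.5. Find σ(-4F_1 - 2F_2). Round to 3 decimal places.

31.953

V(F_1) = (9)² = 81;  V(F_2) = (5.5)² = 30.25
cov(F_1,F_2) = ρ·σ(F_1)·σ(F_2) = -0.5·9·5.5 = -24.75
V(-4F_1 - 2F_2) = (-4)²·V(F_1) + (-2)²·V(F_2) + 2·(-4)·(-2)·cov(F_1,F_2)
= 16·81 + 4·30.25 + 16·-24.75 = 1021
σ(-4F_1 - 2F_2) = √1021 ≈ 31.953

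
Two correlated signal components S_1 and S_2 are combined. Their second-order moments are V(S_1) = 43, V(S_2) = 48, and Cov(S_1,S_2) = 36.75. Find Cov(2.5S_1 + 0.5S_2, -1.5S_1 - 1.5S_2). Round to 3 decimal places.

Cov(2.5S_1 + 0.5S_2, -1.5S_1 - 1.5S_2) = (2.5)(-1.5)V(S_1) + (0.5)(-1.5)V(S_2) + [(2.5)(-1.5) + (0.5)(-1.5)]Cov(S_1,S_2)
= -3.75·43 + -0.75·48 + -4.5·36.75 = -362.625

-362.625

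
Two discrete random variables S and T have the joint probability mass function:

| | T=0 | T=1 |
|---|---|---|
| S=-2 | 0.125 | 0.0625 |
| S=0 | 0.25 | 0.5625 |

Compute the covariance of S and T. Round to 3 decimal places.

0.109

E[S] = -0.375,  E[T] = 0.625
E[ST] = -0.125
Cov(S,T) = E[ST] − E[S]E[T] = -0.125 − (-0.375)(0.625) = 0.109375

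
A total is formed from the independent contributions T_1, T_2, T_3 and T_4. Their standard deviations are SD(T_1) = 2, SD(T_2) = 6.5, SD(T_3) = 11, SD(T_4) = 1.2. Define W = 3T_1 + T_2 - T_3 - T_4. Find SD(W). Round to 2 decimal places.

14.17

var(T_1) = 4, var(T_2) = 42.25, var(T_3) = 121, var(T_4) = 1.44
By independence, var(W) = (3)²var(T_1) + (1)²var(T_2) + (-1)²var(T_3) + (-1)²var(T_4)
= (3)²·4 + (1)²·42.25 + (-1)²·121 + (-1)²·1.44 = 200.69
SD(W) = √200.69 ≈ 14.17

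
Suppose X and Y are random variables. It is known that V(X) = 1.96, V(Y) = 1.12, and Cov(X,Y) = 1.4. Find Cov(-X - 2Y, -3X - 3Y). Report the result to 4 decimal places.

Cov(-X - 2Y, -3X - 3Y) = (-1)(-3)V(X) + (-2)(-3)V(Y) + [(-1)(-3) + (-2)(-3)]Cov(X,Y)
= 3·1.96 + 6·1.12 + 9·1.4 = 25.2

25.2000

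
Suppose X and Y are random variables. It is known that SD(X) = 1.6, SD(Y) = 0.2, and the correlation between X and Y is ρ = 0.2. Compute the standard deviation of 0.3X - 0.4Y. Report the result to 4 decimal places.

Var(X) = (1.6)² = 2.56;  Var(Y) = (0.2)² = 0.04
Cov(X,Y) = ρ·SD(X)·SD(Y) = 0.2·1.6·0.2 = 0.064
Var(0.3X - 0.4Y) = (0.3)²·Var(X) + (-0.4)²·Var(Y) + 2·(0.3)·(-0.4)·Cov(X,Y)
= 0.09·2.56 + 0.16·0.04 + -0.24·0.064 = 0.22144
SD(0.3X - 0.4Y) = √0.22144 ≈ 0.4706

0.4706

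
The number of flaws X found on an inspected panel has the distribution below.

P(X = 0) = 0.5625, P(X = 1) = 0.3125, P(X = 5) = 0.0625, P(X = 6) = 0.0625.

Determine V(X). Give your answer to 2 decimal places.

3.13

E[X] = (0)(0.5625) + (1)(0.3125) + (5)(0.0625) + (6)(0.0625) = 1
E[X²] = (0)²(0.5625) + (1)²(0.3125) + (5)²(0.0625) + (6)²(0.0625) = 4.125
V(X) = E[X²] − (E[X])² = 4.125 − (1)² = 3.125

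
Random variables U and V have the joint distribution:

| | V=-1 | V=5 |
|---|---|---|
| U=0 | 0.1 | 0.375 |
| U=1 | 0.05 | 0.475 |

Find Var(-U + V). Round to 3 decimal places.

E[U] = 0.525,  E[V] = 4.1,  E[UV] = 2.325
Var(U) = 0.525 − (0.525)² = 0.249375;  Var(V) = 21.4 − (4.1)² = 4.59
cov(U,V) = 2.325 − (0.525)(4.1) = 0.1725
Var(-U + V) = (-1)²·0.249375 + (1)²·4.59 + 2·(-1)·(1)·0.1725 = 4.494375

4.494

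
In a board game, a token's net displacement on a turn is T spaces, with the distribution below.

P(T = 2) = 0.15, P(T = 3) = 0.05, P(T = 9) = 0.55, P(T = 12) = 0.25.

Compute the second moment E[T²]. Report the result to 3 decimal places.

81.600

E[T²] = (2)²(0.15) + (3)²(0.05) + (9)²(0.55) + (12)²(0.25) = 81.6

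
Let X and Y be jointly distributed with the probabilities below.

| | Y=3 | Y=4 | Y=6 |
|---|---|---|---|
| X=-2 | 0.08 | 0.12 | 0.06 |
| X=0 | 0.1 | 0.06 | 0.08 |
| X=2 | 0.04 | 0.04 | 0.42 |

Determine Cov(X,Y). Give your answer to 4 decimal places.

E[X] = 0.48,  E[Y] = 4.9
E[XY] = 3.44
Cov(X,Y) = E[XY] − E[X]E[Y] = 3.44 − (0.48)(4.9) = 1.088

1.0880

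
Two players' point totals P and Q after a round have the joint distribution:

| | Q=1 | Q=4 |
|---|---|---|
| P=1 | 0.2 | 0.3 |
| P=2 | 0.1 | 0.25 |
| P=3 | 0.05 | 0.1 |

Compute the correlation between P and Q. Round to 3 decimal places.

0.079

E[P] = 1.65,  E[Q] = 2.95
E[PQ] = 4.95
cov(P,Q) = E[PQ] − E[P]E[Q] = 4.95 − (1.65)(2.95) = 0.0825
Var(P) = 0.5275,  Var(Q) = 2.0475
ρ = 0.0825 / √(0.5275·2.0475) ≈ 0.079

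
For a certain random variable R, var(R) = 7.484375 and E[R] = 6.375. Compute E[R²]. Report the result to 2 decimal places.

48.13

E[R²] = var(R) + (E[R])² = 7.484375 + (6.375)² = 48.125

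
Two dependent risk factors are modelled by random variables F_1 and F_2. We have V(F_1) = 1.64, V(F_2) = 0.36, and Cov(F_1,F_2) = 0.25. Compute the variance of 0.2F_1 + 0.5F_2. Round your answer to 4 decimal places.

V(0.2F_1 + 0.5F_2) = (0.2)²·V(F_1) + (0.5)²·V(F_2) + 2·(0.2)·(0.5)·Cov(F_1,F_2)
= 0.04·1.64 + 0.25·0.36 + 0.2·0.25 = 0.2056

0.2056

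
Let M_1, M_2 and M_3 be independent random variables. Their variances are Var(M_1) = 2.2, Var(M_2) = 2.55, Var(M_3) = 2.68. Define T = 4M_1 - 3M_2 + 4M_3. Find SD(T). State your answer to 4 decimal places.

By independence, Var(T) = (4)²Var(M_1) + (-3)²Var(M_2) + (4)²Var(M_3)
= (4)²·2.2 + (-3)²·2.55 + (4)²·2.68 = 101.03
SD(T) = √101.03 ≈ 10.0514

10.0514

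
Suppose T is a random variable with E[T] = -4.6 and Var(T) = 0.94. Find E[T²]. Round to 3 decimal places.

22.100

E[T²] = Var(T) + (E[T])² = 0.94 + (-4.6)² = 22.1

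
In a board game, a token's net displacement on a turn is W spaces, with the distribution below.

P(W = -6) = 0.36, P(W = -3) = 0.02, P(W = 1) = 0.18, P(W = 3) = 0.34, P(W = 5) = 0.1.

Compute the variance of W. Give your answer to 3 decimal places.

E[W] = (-6)(0.36) + (-3)(0.02) + (1)(0.18) + (3)(0.34) + (5)(0.1) = -0.52
E[W²] = (-6)²(0.36) + (-3)²(0.02) + (1)²(0.18) + (3)²(0.34) + (5)²(0.1) = 18.88
V(W) = E[W²] − (E[W])² = 18.88 − (-0.52)² = 18.6096

18.610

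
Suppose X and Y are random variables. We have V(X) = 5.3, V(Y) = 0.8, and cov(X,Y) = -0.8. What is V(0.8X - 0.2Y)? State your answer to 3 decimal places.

3.680

V(0.8X - 0.2Y) = (0.8)²·V(X) + (-0.2)²·V(Y) + 2·(0.8)·(-0.2)·cov(X,Y)
= 0.64·5.3 + 0.04·0.8 + -0.32·-0.8 = 3.68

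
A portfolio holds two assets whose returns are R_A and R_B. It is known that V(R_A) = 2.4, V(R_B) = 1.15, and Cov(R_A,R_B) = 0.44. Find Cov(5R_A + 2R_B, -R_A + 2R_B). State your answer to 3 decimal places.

-3.880

Cov(5R_A + 2R_B, -R_A + 2R_B) = (5)(-1)V(R_A) + (2)(2)V(R_B) + [(5)(2) + (2)(-1)]Cov(R_A,R_B)
= -5·2.4 + 4·1.15 + 8·0.44 = -3.88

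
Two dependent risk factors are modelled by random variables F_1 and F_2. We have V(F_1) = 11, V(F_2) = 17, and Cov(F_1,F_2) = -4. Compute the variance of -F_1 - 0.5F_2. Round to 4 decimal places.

V(-F_1 - 0.5F_2) = (-1)²·V(F_1) + (-0.5)²·V(F_2) + 2·(-1)·(-0.5)·Cov(F_1,F_2)
= 1·11 + 0.25·17 + 1·-4 = 11.25

11.2500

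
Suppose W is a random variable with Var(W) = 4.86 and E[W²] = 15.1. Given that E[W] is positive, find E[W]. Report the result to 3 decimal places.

3.200

(E[W])² = E[W²] − Var(W) = 15.1 − 4.86 = 10.24
E[W] = √10.24 = 3.2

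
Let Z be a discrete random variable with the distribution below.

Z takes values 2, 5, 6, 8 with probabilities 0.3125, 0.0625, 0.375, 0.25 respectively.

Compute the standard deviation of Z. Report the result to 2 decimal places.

E[Z] = (2)(0.3125) + (5)(0.0625) + (6)(0.375) + (8)(0.25) = 5.1875
E[Z²] = (2)²(0.3125) + (5)²(0.0625) + (6)²(0.375) + (8)²(0.25) = 32.3125
var(Z) = E[Z²] − (E[Z])² = 32.3125 − (5.1875)² = 5.40234375
SD(Z) = √5.40234375 ≈ 2.32

2.32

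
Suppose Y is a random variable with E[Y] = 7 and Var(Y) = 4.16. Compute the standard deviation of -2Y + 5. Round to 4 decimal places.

4.0792

Var(-2Y + 5) = (-2)²·4.16 = 16.64
SD(-2Y + 5) = √16.64 ≈ 4.0792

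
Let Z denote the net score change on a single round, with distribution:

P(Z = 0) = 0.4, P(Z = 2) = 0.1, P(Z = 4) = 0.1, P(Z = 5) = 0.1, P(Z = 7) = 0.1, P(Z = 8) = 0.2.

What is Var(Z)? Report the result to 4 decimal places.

E[Z] = (0)(0.4) + (2)(0.1) + (4)(0.1) + (5)(0.1) + (7)(0.1) + (8)(0.2) = 3.4
E[Z²] = (0)²(0.4) + (2)²(0.1) + (4)²(0.1) + (5)²(0.1) + (7)²(0.1) + (8)²(0.2) = 22.2
Var(Z) = E[Z²] − (E[Z])² = 22.2 − (3.4)² = 10.64

10.6400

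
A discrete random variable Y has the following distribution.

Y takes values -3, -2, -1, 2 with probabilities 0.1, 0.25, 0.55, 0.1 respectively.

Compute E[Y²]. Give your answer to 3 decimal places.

2.850

E[Y²] = (-3)²(0.1) + (-2)²(0.25) + (-1)²(0.55) + (2)²(0.1) = 2.85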